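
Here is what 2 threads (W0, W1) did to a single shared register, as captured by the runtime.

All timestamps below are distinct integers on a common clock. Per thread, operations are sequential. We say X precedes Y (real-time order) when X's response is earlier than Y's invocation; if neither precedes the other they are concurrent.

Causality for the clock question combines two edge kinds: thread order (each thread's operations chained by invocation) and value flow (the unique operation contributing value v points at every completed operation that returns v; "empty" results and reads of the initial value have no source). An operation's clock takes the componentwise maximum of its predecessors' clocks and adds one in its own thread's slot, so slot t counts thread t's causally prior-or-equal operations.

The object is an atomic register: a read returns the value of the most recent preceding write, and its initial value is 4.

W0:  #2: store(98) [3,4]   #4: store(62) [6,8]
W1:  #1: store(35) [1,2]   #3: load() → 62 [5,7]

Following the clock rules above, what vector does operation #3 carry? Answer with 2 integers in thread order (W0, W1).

(2, 2)

#1, invoked 1, has no incoming edges; only W1's bump applies → (0, 1)
#2, invoked 3, has no incoming edges; only W0's bump applies → (1, 0)
VC(#4, invoked at 6): max of VC(#2)=(1, 0), then +1 on thread W0 → (2, 0)
VC(#3, invoked at 5): max of VC(#1)=(0, 1), VC(#4)=(2, 0), then +1 on thread W1 → (2, 2)
target: VC(#3) = (2, 2)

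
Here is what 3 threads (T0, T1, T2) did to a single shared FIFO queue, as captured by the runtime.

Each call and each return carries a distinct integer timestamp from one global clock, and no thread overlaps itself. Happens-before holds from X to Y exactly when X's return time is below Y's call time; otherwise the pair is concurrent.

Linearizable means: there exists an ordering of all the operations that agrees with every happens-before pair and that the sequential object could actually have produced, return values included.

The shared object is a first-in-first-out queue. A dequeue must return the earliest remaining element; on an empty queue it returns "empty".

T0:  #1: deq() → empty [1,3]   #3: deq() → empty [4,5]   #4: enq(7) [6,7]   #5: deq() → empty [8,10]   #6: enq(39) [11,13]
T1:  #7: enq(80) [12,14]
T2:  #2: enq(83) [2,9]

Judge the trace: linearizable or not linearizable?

not linearizable

through event 9 a valid linearization exists; event 10 (#5 responding at time 10) ends that
every one of the 5 real-time-consistent orders over 5 completed FIFO queue ops fails the sequential spec
sample order #1, #2, #3, #4, #5 stalls at step 3 — #3 deq() → empty has no legal effect
sample order #1, #3, #2, #4, #5 stalls at step 5 — #5 deq() → empty has no legal effect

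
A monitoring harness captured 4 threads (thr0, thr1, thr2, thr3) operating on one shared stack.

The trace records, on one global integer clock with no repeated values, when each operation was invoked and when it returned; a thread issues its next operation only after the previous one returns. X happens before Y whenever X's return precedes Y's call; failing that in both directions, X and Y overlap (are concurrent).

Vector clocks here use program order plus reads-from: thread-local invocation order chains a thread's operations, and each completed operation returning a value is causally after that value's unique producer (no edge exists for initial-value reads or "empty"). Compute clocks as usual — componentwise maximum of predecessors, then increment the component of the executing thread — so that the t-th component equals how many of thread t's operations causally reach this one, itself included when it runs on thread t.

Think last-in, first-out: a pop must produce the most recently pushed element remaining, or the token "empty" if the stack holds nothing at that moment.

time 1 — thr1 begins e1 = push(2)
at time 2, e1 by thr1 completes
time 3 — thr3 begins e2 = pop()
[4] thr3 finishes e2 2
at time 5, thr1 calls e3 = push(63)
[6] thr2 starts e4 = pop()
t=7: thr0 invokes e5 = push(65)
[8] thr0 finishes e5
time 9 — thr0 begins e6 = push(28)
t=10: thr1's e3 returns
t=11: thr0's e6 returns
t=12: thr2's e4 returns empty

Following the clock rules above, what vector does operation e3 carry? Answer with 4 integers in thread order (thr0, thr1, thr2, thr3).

VC(e4, invoked at 6): no causal predecessors; +1 on thr2 → (0, 0, 1, 0)
VC(e1, invoked at 1): no causal predecessors; +1 on thr1 → (0, 1, 0, 0)
VC(e5, invoked at 7): no causal predecessors; +1 on thr0 → (1, 0, 0, 0)
e2 (invocation 3): componentwise max over VC(e1)=(0, 1, 0, 0), +1 at thr3, giving (0, 1, 0, 1)
e3 (invocation 5): componentwise max over VC(e1)=(0, 1, 0, 0), +1 at thr1, giving (0, 2, 0, 0)
e6 (invocation 9): componentwise max over VC(e5)=(1, 0, 0, 0), +1 at thr0, giving (2, 0, 0, 0)
target: VC(e3) = (0, 2, 0, 0)

(0, 2, 0, 0)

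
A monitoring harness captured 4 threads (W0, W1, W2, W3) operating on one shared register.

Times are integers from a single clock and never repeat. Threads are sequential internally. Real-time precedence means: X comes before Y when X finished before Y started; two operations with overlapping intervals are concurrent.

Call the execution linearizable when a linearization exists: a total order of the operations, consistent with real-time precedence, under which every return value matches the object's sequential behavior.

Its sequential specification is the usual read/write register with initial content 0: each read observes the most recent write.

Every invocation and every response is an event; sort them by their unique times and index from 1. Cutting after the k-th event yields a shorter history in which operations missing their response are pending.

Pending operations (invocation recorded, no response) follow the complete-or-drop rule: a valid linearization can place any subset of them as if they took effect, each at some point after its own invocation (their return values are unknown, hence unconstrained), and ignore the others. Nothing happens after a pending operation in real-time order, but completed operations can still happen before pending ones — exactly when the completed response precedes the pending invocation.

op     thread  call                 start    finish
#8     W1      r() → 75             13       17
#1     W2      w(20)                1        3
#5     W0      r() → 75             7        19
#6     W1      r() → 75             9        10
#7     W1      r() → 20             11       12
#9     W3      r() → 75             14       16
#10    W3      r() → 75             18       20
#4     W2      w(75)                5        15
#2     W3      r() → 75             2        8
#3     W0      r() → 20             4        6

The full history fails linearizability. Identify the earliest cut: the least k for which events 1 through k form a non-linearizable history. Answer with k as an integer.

events 1..11 are linearizable; a witness order is #1, #3, #4, #2, #5, #6:
after step 1 (#1 w(20)): value 20
after step 2 (#3 r() → 20): value 20
after step 3 (#4 w(75) (pending, included)): value 75
after step 4 (#2 r() → 75): value 75
after step 5 (#5 r() (pending, included)): value 75
after step 6 (#6 r() → 75): value 75
event 12 — #7's response, time 12 — after it, nothing linearizes
no escape via the 2 pending operations (#4, #5): every completion choice fails
take #1, #2, #3, #6, #7 (pending dropped): step 2 already fails, because #2 r() → 75 cannot occur there
take #1, #3, #2, #6, #7 (pending dropped): step 3 already fails, because #2 r() → 75 cannot occur there

12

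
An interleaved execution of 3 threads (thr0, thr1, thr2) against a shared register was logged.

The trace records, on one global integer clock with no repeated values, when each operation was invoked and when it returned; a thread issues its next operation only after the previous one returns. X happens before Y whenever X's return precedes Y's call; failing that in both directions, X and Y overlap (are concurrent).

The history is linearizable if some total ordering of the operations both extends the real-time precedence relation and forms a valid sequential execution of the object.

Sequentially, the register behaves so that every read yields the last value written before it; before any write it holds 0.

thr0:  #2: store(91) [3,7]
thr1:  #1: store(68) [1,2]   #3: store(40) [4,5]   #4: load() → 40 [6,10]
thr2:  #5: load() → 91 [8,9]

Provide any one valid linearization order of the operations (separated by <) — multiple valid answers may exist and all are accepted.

#1 < #3 < #4 < #2 < #5

after step 1 (#1 store(68)): value 68
after step 2 (#3 store(40)): value 40
after step 3 (#4 load() → 40): value 40
after step 4 (#2 store(91)): value 91
after step 5 (#5 load() → 91): value 91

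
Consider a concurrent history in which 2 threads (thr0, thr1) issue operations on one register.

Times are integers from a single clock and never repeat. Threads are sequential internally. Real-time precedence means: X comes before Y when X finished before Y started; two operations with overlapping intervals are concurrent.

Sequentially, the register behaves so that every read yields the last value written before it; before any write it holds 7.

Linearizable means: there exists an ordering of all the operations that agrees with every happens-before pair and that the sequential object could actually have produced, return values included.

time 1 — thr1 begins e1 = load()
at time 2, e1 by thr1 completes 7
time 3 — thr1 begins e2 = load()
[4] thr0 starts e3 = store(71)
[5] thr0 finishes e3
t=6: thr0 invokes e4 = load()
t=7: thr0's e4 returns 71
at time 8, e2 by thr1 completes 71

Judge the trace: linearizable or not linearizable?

linearizable

one valid linearization: e1, e3, e2, e4
after step 1 (e1 load() → 7): value 7
after step 2 (e3 store(71)): value 71
after step 3 (e2 load() → 71): value 71
after step 4 (e4 load() → 71): value 71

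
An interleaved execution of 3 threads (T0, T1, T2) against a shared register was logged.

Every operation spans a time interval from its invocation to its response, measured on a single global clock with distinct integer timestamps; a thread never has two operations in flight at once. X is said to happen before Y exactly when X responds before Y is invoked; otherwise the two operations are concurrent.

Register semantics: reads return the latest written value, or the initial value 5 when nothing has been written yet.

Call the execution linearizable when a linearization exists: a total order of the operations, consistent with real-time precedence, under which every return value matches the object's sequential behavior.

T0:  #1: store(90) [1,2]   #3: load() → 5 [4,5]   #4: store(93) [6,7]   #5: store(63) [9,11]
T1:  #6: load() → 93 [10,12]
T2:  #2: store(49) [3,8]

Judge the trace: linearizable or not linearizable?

already the first 5 events (up to #3's response at time 5) admit no linearization; the first 4 still do
the completed operations (2 total) allow one real-time order; the register replay rejects it
including or dropping the 1 pending operation (#2) in any combination fails
for example #1, #3 (pending dropped) fails at step 2: #3 load() → 5 is not legal there

not linearizable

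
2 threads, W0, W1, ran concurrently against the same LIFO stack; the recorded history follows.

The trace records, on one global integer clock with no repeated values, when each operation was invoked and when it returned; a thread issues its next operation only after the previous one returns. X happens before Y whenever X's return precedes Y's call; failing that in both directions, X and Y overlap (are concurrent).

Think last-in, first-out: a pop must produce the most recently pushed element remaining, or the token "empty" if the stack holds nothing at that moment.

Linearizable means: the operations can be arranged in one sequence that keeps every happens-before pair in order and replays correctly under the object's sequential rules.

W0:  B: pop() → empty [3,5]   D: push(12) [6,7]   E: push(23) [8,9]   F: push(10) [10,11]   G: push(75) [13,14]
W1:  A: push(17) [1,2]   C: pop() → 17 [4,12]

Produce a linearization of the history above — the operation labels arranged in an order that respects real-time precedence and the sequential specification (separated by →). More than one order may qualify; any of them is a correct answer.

after step 1 (A push(17)): stack <17>
after step 2 (C pop() → 17): stack <>
after step 3 (B pop() → empty): stack <>
after step 4 (D push(12)): stack <12>
after step 5 (E push(23)): stack <12,23>
after step 6 (F push(10)): stack <12,23,10>
after step 7 (G push(75)): stack <12,23,10,75>

A → C → B → D → E → F → G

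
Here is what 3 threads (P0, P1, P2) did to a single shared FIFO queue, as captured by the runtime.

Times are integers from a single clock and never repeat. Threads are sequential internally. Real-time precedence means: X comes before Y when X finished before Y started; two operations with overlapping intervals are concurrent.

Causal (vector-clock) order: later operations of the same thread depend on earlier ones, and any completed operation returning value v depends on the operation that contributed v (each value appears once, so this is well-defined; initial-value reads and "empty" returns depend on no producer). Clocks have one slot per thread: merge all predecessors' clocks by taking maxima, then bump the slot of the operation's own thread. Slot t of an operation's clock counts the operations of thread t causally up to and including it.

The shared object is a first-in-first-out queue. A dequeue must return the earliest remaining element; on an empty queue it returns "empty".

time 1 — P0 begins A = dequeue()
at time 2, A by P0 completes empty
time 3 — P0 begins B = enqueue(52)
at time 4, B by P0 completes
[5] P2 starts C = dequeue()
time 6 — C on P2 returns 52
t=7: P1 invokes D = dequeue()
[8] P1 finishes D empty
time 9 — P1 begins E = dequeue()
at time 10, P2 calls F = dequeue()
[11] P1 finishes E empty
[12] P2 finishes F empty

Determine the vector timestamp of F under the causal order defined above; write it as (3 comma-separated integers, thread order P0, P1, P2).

root op D, invoked 7: fresh clock plus P1's own tick → (0, 1, 0)
root op A, invoked 1: fresh clock plus P0's own tick → (1, 0, 0)
VC(E, invoked at 9): max of VC(D)=(0, 1, 0), then +1 on thread P1 → (0, 2, 0)
VC(B, invoked at 3): max of VC(A)=(1, 0, 0), then +1 on thread P0 → (2, 0, 0)
VC(C, invoked at 5): max of VC(B)=(2, 0, 0), then +1 on thread P2 → (2, 0, 1)
VC(F, invoked at 10): max of VC(C)=(2, 0, 1), then +1 on thread P2 → (2, 0, 2)
target: VC(F) = (2, 0, 2)

(2, 0, 2)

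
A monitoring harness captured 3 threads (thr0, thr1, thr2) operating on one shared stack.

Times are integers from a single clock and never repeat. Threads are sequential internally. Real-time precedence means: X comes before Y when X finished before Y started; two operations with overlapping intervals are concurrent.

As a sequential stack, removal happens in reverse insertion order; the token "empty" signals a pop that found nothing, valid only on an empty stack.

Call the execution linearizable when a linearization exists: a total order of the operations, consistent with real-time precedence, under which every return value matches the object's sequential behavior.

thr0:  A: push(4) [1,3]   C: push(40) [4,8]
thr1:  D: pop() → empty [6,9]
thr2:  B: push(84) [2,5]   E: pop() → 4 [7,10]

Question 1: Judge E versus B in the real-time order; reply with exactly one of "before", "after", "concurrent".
Answer: after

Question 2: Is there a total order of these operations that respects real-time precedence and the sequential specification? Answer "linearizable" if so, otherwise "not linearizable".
the violation lands at event 9, D's response at time 9: events 1..8 linearize, events 1..9 do not
all 5 real-time-respecting orders fail — 4 completed stack operations, no legal replay
completion choices over the 1 pending operation (E) were checked; none helps
take A, B, C, D (pending dropped): step 4 already fails, because D pop() → empty cannot occur there
take A, B, D, C (pending dropped): step 3 already fails, because D pop() → empty cannot occur there

not linearizable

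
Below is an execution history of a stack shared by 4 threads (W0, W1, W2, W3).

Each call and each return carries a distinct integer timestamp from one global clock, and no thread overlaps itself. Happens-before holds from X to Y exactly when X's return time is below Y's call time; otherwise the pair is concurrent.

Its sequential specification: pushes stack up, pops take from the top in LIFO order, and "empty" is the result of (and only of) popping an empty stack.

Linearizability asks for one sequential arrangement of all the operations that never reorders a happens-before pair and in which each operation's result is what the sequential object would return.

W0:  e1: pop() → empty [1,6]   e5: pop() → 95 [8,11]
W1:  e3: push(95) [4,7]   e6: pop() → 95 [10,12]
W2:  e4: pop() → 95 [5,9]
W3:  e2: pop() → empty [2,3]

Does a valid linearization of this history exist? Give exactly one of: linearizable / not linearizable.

not linearizable

the violation lands at event 11, e5's response at time 11: events 1..10 linearize, events 1..11 do not
5 completed operations, 11 real-time-consistent orders — every stack replay fails
completion choices over the 1 pending operation (e6) were checked; none helps
e.g. e1, e2, e3, e4, e5 (pending dropped): illegal at step 5, since e5 pop() → 95 cannot apply there
e.g. e1, e2, e3, e5, e4 (pending dropped): illegal at step 5, since e4 pop() → 95 cannot apply there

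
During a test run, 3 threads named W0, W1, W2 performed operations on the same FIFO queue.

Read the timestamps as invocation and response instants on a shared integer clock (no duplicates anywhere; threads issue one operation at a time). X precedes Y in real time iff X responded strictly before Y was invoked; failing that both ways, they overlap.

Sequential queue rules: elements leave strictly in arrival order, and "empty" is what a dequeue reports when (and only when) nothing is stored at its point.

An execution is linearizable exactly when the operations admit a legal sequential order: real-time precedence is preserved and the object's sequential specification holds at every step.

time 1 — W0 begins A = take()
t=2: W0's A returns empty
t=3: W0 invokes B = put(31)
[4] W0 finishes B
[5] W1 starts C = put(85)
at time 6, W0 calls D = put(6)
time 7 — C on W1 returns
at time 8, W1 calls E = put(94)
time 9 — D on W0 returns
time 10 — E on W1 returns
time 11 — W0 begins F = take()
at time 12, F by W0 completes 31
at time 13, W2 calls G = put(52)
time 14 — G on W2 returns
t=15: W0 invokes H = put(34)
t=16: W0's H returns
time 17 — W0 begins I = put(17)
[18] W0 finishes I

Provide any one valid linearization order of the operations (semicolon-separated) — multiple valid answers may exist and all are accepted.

A; B; C; D; E; F; G; H; I

after step 1 (A take() → empty): queue <>
after step 2 (B put(31)): queue <31>
after step 3 (C put(85)): queue <31,85>
after step 4 (D put(6)): queue <31,85,6>
after step 5 (E put(94)): queue <31,85,6,94>
after step 6 (F take() → 31): queue <85,6,94>
after step 7 (G put(52)): queue <85,6,94,52>
after step 8 (H put(34)): queue <85,6,94,52,34>
after step 9 (I put(17)): queue <85,6,94,52,34,17>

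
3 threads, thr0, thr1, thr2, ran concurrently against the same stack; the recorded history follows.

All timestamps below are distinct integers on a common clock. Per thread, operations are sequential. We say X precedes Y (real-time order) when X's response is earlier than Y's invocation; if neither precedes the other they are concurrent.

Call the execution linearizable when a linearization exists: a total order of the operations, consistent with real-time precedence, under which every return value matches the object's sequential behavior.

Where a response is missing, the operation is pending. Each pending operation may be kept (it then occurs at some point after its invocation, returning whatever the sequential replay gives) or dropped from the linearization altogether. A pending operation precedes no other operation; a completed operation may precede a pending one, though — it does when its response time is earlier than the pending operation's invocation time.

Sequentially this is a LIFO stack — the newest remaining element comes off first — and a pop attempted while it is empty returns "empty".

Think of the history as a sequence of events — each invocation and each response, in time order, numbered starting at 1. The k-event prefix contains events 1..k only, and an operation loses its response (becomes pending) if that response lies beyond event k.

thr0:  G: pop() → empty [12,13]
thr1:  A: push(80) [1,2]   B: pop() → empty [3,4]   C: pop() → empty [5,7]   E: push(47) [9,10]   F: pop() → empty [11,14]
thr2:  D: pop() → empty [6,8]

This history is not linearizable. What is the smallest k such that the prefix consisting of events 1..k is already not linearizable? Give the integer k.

a valid linearization of events 1..3 exists, for instance A:
1. A push(80), leaving stack <80>
adding event 4 (B responds at 4) leaves no legal real-time order
e.g. A, B: illegal at step 2, since B pop() → empty cannot apply there

4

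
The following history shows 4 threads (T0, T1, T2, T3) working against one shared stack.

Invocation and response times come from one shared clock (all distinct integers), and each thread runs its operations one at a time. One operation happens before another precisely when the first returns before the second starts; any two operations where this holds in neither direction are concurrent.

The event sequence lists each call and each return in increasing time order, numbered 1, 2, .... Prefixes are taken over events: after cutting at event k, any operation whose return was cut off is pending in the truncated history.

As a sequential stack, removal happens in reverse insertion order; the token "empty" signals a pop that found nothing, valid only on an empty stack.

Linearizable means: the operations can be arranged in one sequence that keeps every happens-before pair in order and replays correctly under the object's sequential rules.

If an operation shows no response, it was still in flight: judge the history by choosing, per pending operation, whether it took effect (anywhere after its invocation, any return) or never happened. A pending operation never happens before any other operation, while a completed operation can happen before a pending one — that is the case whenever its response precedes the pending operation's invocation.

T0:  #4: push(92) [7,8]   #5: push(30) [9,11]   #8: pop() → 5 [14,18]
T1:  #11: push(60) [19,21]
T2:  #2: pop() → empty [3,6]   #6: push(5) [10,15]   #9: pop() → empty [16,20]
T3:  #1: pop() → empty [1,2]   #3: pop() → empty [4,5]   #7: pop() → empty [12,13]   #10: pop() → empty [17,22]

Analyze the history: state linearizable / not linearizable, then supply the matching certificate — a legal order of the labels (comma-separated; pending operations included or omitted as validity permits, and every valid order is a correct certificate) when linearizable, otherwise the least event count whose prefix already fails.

the violation lands at event 13, #7's response at time 13: events 1..12 linearize, events 1..13 do not
every one of the 2 real-time-consistent orders over 6 completed stack ops fails the sequential spec
every completion of the 1 pending operation (#6) was checked; none linearizes
sample order #1, #2, #3, #4, #5, #7 (pending dropped) stalls at step 6 — #7 pop() → empty has no legal effect
sample order #1, #3, #2, #4, #5, #7 (pending dropped) stalls at step 6 — #7 pop() → empty has no legal effect

not linearizable — minimal violating prefix: 13 events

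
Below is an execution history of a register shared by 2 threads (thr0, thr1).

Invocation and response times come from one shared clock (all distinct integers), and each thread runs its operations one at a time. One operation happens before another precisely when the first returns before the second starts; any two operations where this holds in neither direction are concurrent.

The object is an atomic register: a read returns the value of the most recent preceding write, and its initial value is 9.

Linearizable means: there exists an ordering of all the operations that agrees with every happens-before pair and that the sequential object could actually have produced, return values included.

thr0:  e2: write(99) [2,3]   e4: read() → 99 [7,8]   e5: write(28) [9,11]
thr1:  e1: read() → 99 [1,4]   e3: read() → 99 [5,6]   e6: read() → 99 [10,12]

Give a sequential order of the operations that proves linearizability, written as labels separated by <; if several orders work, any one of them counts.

e2 < e1 < e3 < e4 < e6 < e5

1. e2 write(99), leaving value 99
2. e1 read() → 99, leaving value 99
3. e3 read() → 99, leaving value 99
4. e4 read() → 99, leaving value 99
5. e6 read() → 99, leaving value 99
6. e5 write(28), leaving value 28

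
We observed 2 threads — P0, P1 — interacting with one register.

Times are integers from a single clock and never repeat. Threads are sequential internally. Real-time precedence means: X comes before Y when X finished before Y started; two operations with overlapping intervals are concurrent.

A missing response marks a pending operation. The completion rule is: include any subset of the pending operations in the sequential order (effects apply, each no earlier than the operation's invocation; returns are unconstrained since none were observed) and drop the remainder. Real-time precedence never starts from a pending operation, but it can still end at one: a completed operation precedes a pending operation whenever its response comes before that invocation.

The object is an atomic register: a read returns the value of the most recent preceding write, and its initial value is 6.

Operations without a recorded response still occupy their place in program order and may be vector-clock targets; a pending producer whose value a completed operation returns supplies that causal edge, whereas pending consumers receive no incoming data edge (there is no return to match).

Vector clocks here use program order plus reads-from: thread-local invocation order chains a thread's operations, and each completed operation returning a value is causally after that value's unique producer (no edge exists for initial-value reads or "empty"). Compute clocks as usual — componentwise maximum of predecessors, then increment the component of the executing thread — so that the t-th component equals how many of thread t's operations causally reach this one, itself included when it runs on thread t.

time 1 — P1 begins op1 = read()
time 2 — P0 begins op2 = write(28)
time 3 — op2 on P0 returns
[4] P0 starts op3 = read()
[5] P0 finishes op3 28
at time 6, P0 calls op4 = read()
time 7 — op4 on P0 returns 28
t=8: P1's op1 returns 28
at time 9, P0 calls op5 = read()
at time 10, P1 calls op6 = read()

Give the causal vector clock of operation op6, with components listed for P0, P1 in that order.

(1, 2)

invoked at 2, op2 has no predecessors; its own P0 bump gives (1, 0)
merge at op1 (invoked 1): VC(op2)=(1, 0), own-thread bump on P1 → (1, 1)
merge at op3 (invoked 4): VC(op2)=(1, 0), own-thread bump on P0 → (2, 0)
merge at op6 (invoked 10): VC(op1)=(1, 1), own-thread bump on P1 → (1, 2)
merge at op4 (invoked 6): VC(op2)=(1, 0), VC(op3)=(2, 0), own-thread bump on P0 → (3, 0)
merge at op5 (invoked 9): VC(op4)=(3, 0), own-thread bump on P0 → (4, 0)
target: VC(op6) = (1, 2)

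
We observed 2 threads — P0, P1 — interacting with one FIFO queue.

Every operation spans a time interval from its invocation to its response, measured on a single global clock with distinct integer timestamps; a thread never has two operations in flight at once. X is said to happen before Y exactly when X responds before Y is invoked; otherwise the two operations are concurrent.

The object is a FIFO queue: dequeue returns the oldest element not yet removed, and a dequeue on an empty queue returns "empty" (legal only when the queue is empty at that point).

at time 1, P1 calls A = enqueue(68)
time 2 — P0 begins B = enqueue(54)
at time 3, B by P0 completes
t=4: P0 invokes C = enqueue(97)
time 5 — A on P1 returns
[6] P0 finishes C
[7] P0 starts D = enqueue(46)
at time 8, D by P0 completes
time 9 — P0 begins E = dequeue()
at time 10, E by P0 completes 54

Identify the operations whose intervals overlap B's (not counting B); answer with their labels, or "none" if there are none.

B runs from 2 to 3; window-overlapping ops are concurrent
A [1,5]: concurrent
C [4,6]: after
D [7,8]: after
E [9,10]: after

A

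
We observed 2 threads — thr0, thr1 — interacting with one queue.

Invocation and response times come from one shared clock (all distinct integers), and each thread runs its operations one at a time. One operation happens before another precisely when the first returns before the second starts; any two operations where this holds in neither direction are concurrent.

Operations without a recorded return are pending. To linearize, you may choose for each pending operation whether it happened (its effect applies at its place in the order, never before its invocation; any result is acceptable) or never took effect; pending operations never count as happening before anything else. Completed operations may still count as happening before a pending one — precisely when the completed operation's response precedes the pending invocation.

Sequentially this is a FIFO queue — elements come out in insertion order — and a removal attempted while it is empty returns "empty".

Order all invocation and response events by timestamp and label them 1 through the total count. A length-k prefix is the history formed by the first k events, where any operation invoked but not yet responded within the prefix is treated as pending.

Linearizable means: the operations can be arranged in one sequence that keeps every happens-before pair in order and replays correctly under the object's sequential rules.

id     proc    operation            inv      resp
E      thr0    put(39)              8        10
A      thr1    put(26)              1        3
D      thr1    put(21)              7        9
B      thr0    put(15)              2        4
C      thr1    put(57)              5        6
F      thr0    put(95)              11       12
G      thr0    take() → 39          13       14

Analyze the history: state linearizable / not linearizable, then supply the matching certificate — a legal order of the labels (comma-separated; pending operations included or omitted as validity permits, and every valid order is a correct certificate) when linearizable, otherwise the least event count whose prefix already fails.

prefix check: 1..13 passes, 1..14 fails once G's time-14 response joins
4 orders of the 7 completed queue ops respect real time; none is legal
one such order, A, B, C, D, E, F, G, breaks at step 7 where G take() → 39 is illegal
one such order, A, B, C, E, D, F, G, breaks at step 7 where G take() → 39 is illegal

not linearizable — minimal violating prefix: 14 events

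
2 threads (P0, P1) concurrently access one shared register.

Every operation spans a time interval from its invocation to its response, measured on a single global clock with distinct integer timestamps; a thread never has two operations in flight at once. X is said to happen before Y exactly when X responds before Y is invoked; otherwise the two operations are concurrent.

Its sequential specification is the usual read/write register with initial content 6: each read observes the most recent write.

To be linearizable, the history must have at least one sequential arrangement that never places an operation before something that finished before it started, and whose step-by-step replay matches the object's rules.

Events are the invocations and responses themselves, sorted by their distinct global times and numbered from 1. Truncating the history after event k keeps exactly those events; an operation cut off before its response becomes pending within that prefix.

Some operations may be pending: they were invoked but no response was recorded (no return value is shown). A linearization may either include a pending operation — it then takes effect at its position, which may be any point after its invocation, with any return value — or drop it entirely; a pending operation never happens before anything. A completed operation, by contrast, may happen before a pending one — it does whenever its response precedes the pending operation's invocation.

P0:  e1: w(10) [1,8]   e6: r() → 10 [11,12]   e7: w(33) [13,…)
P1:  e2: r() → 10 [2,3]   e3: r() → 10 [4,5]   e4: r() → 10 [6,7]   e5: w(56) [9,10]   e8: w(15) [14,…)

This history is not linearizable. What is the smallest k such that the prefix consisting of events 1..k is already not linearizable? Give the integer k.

12

one valid order for events 1..11 is e1, e2, e3, e4, e5:
step 1: e1 w(10) — value 10
step 2: e2 r() → 10 — value 10
step 3: e3 r() → 10 — value 10
step 4: e4 r() → 10 — value 10
step 5: e5 w(56) — value 56
with event 12 included (e6 responding at time 12), all real-time-consistent orders fail
sample order e1, e2, e3, e4, e5, e6 stalls at step 6 — e6 r() → 10 has no legal effect
sample order e2, e1, e3, e4, e5, e6 stalls at step 1 — e2 r() → 10 has no legal effect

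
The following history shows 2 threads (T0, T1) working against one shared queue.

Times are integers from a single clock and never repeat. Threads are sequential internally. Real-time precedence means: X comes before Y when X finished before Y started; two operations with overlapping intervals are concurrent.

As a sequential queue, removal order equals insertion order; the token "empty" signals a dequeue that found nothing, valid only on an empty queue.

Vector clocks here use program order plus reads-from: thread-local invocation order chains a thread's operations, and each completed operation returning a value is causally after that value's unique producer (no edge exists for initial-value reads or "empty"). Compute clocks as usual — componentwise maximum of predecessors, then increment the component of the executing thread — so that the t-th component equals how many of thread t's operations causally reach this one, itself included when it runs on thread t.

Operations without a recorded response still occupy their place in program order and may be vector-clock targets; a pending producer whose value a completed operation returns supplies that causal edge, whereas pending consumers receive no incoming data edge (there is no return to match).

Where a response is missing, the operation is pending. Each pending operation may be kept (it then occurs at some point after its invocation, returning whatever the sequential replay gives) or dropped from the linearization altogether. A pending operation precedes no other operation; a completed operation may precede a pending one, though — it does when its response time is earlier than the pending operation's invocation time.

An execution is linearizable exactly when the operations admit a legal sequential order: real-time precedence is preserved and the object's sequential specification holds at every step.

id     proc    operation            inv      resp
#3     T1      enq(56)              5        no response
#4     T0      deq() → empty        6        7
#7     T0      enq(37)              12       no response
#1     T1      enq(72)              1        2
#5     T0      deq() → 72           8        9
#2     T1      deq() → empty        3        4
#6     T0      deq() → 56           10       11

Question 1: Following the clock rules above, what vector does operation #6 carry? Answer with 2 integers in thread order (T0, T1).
Answer: (3, 3)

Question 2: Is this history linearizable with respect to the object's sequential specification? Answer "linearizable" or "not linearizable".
through event 3 a valid linearization exists; event 4 (#2 responding at time 4) ends that
exhaustive check: the 2 completed queue ops admit one real-time order; illegal
take #1, #2: step 2 already fails, because #2 deq() → empty cannot occur there

not linearizable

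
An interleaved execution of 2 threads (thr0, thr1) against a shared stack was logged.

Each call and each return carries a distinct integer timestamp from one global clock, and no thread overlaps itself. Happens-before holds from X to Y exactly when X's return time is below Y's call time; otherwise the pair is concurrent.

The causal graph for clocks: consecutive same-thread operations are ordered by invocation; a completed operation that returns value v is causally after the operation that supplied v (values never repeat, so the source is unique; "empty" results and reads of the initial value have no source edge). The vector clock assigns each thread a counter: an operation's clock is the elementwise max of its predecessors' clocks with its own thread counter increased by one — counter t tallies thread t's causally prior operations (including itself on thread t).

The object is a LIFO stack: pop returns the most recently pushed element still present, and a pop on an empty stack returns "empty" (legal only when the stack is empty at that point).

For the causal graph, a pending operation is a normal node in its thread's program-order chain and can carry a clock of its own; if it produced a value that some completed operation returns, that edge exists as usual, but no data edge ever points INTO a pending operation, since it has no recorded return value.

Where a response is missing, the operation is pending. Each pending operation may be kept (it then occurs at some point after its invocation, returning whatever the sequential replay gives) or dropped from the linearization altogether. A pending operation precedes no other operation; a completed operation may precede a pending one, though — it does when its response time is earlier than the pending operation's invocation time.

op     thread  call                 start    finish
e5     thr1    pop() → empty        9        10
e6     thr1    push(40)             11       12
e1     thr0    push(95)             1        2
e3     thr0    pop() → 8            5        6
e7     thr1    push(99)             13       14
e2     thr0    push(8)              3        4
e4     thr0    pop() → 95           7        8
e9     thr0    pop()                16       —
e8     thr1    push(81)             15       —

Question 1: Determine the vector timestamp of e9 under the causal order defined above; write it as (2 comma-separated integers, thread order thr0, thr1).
Answer: (5, 0)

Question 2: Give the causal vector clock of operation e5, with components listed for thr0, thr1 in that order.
Answer: (0, 1)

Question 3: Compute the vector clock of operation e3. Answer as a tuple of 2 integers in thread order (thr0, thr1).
Answer: (3, 0)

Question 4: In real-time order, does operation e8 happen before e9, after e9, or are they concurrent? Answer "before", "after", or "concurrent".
Answer: concurrent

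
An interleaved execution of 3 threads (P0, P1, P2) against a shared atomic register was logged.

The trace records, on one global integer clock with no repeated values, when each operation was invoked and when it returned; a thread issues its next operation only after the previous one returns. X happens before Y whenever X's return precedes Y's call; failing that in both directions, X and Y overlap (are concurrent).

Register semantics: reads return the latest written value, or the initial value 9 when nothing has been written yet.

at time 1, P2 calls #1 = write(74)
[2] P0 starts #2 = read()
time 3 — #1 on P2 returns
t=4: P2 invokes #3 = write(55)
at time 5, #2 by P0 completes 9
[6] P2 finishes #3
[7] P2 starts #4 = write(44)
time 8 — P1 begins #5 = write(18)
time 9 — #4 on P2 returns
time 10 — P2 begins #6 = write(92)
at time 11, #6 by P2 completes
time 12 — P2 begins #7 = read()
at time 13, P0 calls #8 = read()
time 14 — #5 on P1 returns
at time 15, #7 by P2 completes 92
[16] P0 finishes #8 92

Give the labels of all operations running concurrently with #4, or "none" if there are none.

overlap test against #4 [7,9]: concurrent iff the interval meets 7..9
#1 [1,3]: before
#2 [2,5]: before
#3 [4,6]: before
#5 [8,14]: concurrent
#6 [10,11]: after
#7 [12,15]: after
#8 [13,16]: after

#5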